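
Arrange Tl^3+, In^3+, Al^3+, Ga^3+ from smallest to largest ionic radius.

Same group, same charge. Going down the group adds an extra shell of electrons, so the ion gets larger: Al^3+ is highest in the group and smallest.

Al^3+ < Ga^3+ < In^3+ < Tl^3+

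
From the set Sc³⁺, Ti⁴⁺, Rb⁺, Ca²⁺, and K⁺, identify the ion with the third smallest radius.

Ca²⁺

Ti⁴⁺ (Z=22, 18 e⁻), Sc³⁺ (Z=21, 18 e⁻), Ca²⁺ (Z=20, 18 e⁻), K⁺ (Z=19, 18 e⁻), Rb⁺ (Z=37, 36 e⁻). Ti⁴⁺ < Sc³⁺ (isoelectronic, higher Z=22 is smaller); Sc³⁺ < Ca²⁺ (both 18 e⁻, Z=21>20); Ca²⁺ < K⁺ (isoelectronic, higher Z=20 is smaller); K⁺ < Rb⁺ (same group, period 4 vs 5).
So the order is Ti⁴⁺ < Sc³⁺ < Ca²⁺ < K⁺ < Rb⁺; the 3rd-smallest ion is Ca²⁺.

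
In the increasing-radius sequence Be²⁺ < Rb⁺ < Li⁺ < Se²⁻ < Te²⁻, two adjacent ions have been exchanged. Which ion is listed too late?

Li⁺

Compare adjacent ions: Li⁺ and Rb⁺ are in one column with the same charge; the lighter period-2 ion has 3 fewer shells and is smaller — yet in this increasing list Rb⁺ sits before Li⁺. Nothing else is reversed, so Li⁺ should move one place to the left.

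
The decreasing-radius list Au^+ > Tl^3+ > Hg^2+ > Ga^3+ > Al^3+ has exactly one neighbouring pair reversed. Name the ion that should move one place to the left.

Hg^2+

Scanning neighbour by neighbour, only Tl^3+/Hg^2+ violates a trend: they are isoelectronic (78 e⁻) and Tl has more protons than Hg (81 vs 80), making Tl^3+ smaller. That makes Hg^2+ the one sitting a position late relative to where it belongs.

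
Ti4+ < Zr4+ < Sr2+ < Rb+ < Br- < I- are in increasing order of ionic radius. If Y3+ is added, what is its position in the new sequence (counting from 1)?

3

First list Z and electron count for each: Ti4+ has 18 e⁻ (Z=22), Zr4+ has 36 e⁻ (Z=40), Y3+ has 36 e⁻ (Z=39), Sr2+ has 36 e⁻ (Z=38), Rb+ has 36 e⁻ (Z=37), Br- has 36 e⁻ (Z=35), I- has 54 e⁻ (Z=53). Ti4+ < Zr4+ (same group, 1 shell fewer); Zr4+ < Y3+ (both 36 e⁻, Z=40>39); Y3+ < Sr2+ (both 36 e⁻, Z=39>38); Sr2+ < Rb+ (both 36 e⁻, Z=38>37); Rb+ < Br- (isoelectronic, higher Z=37 is smaller); Br- < I- (same group, 1 shell fewer).
Merged order: Ti4+ < Zr4+ < Y3+ < Sr2+ < Rb+ < Br- < I- — Y3+ is number 3.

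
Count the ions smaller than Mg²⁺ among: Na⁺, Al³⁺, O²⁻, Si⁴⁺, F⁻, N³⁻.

2

All of these have 10 electrons (isoelectronic). With the same electron cloud, the ion with the most protons pulls it in tightest. Nuclear charges: Si⁴⁺ (Z=14), Al³⁺ (Z=13), Mg²⁺ (Z=12), Na⁺ (Z=11), F⁻ (Z=9), O²⁻ (Z=8), N³⁻ (Z=7). Highest Z is smallest.
Relative to Mg²⁺, the ions that are smaller are Si⁴⁺, Al³⁺. That's 2.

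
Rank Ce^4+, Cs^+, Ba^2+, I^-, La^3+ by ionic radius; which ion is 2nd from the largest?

Cs^+

Isoelectronic series (54 e⁻ each). Size is set by nuclear charge: more protons means a smaller ion. Ce^4+ (Z=58), La^3+ (Z=57), Ba^2+ (Z=56), Cs^+ (Z=55), I^- (Z=53).
Ordering: Ce^4+ < La^3+ < Ba^2+ < Cs^+ < I^-. The 2nd largest is Cs^+.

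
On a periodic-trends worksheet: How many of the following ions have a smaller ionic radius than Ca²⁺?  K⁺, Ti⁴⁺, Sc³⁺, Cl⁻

These species are isoelectronic with 18 electrons. The only difference is the number of protons: Ti⁴⁺ (Z=22), Sc³⁺ (Z=21), Ca²⁺ (Z=20), K⁺ (Z=19), Cl⁻ (Z=17). The strongest nuclear pull (Ti⁴⁺) gives the smallest ion.
Overall: Ti⁴⁺ < Sc³⁺ < Ca²⁺ < K⁺ < Cl⁻. Ca²⁺ has 2 below it and 2 above. That's 2.

2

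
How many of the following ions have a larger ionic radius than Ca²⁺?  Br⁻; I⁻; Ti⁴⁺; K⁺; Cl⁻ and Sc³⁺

4

Ti⁴⁺ (Z=22, 18 e⁻), Sc³⁺ (Z=21, 18 e⁻), Ca²⁺ (Z=20, 18 e⁻), K⁺ (Z=19, 18 e⁻), Cl⁻ (Z=17, 18 e⁻), Br⁻ (Z=35, 36 e⁻), I⁻ (Z=53, 54 e⁻). Ti⁴⁺ < Sc³⁺ (isoelectronic, higher Z=22 is smaller); Sc³⁺ < Ca²⁺ (both 18 e⁻, Z=21>20); Ca²⁺ < K⁺ (both 18 e⁻, Z=20>19); K⁺ < Cl⁻ (isoelectronic, higher Z=19 is smaller); Cl⁻ < Br⁻ (same group, 1 shell fewer); Br⁻ < I⁻ (same group, 1 shell fewer).
Placing each against Ca²⁺: smaller — Ti⁴⁺, Sc³⁺; larger — K⁺, Cl⁻, Br⁻, I⁻. Count: 4.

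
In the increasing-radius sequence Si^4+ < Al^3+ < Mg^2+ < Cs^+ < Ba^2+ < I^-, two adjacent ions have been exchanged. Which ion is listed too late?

Ba^2+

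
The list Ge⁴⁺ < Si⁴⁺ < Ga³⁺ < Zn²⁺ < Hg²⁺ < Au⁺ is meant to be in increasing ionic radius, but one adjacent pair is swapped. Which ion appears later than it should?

Si⁴⁺

The pair Ge⁴⁺, Si⁴⁺ is the wrong way round — Si⁴⁺ and Ge⁴⁺ are in one column with the same charge; the lighter period-3 ion has one fewer shell and is smaller. All other adjacent pairs agree with periodic trends, so Si⁴⁺ is the misplaced ion.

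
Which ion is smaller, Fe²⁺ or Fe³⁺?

These are all Fe ions. Removing more electrons (higher positive charge) pulls the remaining electrons in closer, so Fe³⁺ is smallest and Fe²⁺ is largest.

Fe³⁺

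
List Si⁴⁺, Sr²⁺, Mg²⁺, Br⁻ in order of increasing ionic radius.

Si⁴⁺ < Mg²⁺ < Sr²⁺ < Br⁻

Tabulating Z and e⁻: Si⁴⁺ (Z=14, 10 e⁻), Mg²⁺ (Z=12, 10 e⁻), Sr²⁺ (Z=38, 36 e⁻), Br⁻ (Z=35, 36 e⁻). Si⁴⁺ < Mg²⁺ (isoelectronic, higher Z=14 is smaller); Mg²⁺ < Sr²⁺ (same group, 2 shells fewer); Sr²⁺ < Br⁻ (both 36 e⁻, Z=38>35).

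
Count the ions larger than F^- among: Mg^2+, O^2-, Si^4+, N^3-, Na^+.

2

These species are isoelectronic with 10 electrons. The only difference is the number of protons: Si^4+ (Z=14), Mg^2+ (Z=12), Na^+ (Z=11), F^- (Z=9), O^2- (Z=8), N^3- (Z=7). The strongest nuclear pull (Si^4+) gives the smallest ion.
Ordering all of them (including F^-) by radius gives Si^4+ < Mg^2+ < Na^+ < F^- < O^2- < N^3-. That's 2.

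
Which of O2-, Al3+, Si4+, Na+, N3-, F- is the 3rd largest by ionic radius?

F-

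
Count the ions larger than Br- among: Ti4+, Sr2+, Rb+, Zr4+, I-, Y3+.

1

First list Z and electron count for each: Ti4+: 18 e⁻, Z=22, Zr4+: 36 e⁻, Z=40, Y3+: 36 e⁻, Z=39, Sr2+: 36 e⁻, Z=38, Rb+: 36 e⁻, Z=37, Br-: 36 e⁻, Z=35, I-: 54 e⁻, Z=53. Ti4+ < Zr4+ (same group, 1 shell fewer); Zr4+ < Y3+ (both 36 e⁻, Z=40>39); Y3+ < Sr2+ (both 36 e⁻, Z=39>38); Sr2+ < Rb+ (both 36 e⁻, Z=38>37); Rb+ < Br- (isoelectronic, higher Z=37 is smaller); Br- < I- (same group, period 4 vs 5).
Ordering all of them (including Br-) by radius gives Ti4+ < Zr4+ < Y3+ < Sr2+ < Rb+ < Br- < I-. That's 1.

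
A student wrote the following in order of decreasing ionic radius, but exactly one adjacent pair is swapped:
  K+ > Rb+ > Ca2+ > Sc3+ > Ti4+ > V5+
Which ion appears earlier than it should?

K+

The pair K+, Rb+ is the wrong way round — both in group 1 with the same charge; K+ (period 4) has the smaller radius. All other adjacent pairs agree with periodic trends, so K+ is the misplaced ion.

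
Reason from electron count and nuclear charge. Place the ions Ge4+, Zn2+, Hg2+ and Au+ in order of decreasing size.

Au+ > Hg2+ > Zn2+ > Ge4+

Electron counts and nuclear charges: Ge4+: 28 e⁻, Z=32, Zn2+: 28 e⁻, Z=30, Hg2+: 78 e⁻, Z=80, Au+: 78 e⁻, Z=79. Ge4+ < Zn2+ (both 28 e⁻, Z=32>30); Zn2+ < Hg2+ (same group, 2 shells fewer); Hg2+ < Au+ (isoelectronic, higher Z=80 is smaller).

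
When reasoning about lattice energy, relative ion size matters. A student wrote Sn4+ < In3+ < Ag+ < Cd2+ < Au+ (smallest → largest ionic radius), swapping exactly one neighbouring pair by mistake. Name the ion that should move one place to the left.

Cd2+

Scanning neighbour by neighbour, only Ag+/Cd2+ violates a trend: both have 46 electrons but Z(Cd)=48 > Z(Ag)=47, so Cd2+ should be the smaller of the two. That makes Cd2+ the one sitting a position late relative to where it belongs.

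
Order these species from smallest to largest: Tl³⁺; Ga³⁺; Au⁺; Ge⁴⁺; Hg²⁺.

Ge⁴⁺ < Ga³⁺ < Tl³⁺ < Hg²⁺ < Au⁺

Electron counts and nuclear charges: Ge⁴⁺ has 28 e⁻ (Z=32), Ga³⁺ has 28 e⁻ (Z=31), Tl³⁺ has 78 e⁻ (Z=81), Hg²⁺ has 78 e⁻ (Z=80), Au⁺ has 78 e⁻ (Z=79). Ge⁴⁺ < Ga³⁺ (isoelectronic, higher Z=32 is smaller); Ga³⁺ < Tl³⁺ (same group, 2 shells fewer); Tl³⁺ < Hg²⁺ (both 78 e⁻, Z=81>80); Hg²⁺ < Au⁺ (isoelectronic, higher Z=80 is smaller).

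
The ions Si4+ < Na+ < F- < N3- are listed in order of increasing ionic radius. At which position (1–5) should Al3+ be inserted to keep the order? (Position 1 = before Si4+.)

Each ion has 10 electrons. The ranking follows nuclear charge in reverse — greater Z gives a smaller radius. Si4+ (Z=14), Al3+ (Z=13), Na+ (Z=11), F- (Z=9), N3- (Z=7).
Putting Al3+ in gives Si4+ < Al3+ < Na+ < F- < N3-; it lands at slot 2.

2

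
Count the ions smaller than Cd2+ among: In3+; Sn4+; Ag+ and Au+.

First list Z and electron count for each: Sn4+ (Z=50, 46 e⁻), In3+ (Z=49, 46 e⁻), Cd2+ (Z=48, 46 e⁻), Ag+ (Z=47, 46 e⁻), Au+ (Z=79, 78 e⁻). Sn4+ < In3+ (isoelectronic, higher Z=50 is smaller); In3+ < Cd2+ (both 46 e⁻, Z=49>48); Cd2+ < Ag+ (isoelectronic, higher Z=48 is smaller); Ag+ < Au+ (same group, period 5 vs 6).
Relative to Cd2+, the ions that are smaller are Sn4+, In3+. That's 2.

2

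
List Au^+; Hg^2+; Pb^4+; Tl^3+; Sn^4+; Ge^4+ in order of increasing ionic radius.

First list Z and electron count for each: Ge^4+ (Z=32, 28 e⁻), Sn^4+ (Z=50, 46 e⁻), Pb^4+ (Z=82, 78 e⁻), Tl^3+ (Z=81, 78 e⁻), Hg^2+ (Z=80, 78 e⁻), Au^+ (Z=79, 78 e⁻). Ge^4+ < Sn^4+ (same group, 1 shell fewer); Sn^4+ < Pb^4+ (same group, period 5 vs 6); Pb^4+ < Tl^3+ (isoelectronic, higher Z=82 is smaller); Tl^3+ < Hg^2+ (both 78 e⁻, Z=81>80); Hg^2+ < Au^+ (both 78 e⁻, Z=80>79).

Ge^4+ < Sn^4+ < Pb^4+ < Tl^3+ < Hg^2+ < Au^+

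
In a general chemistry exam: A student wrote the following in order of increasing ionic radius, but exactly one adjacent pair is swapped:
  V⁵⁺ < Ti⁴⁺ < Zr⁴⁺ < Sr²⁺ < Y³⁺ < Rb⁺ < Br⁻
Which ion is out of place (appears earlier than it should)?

Scanning neighbour by neighbour, only Sr²⁺/Y³⁺ violates a trend: they are isoelectronic (36 e⁻) and Y has more protons than Sr (39 vs 38), making Y³⁺ smaller. That makes Sr²⁺ the one sitting a position early relative to where it belongs.

Sr²⁺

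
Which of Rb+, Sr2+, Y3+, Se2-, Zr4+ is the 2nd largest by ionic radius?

Rb+

These species are isoelectronic with 36 electrons. The only difference is the number of protons: Zr4+ (Z=40), Y3+ (Z=39), Sr2+ (Z=38), Rb+ (Z=37), Se2- (Z=34). The strongest nuclear pull (Zr4+) gives the smallest ion.
So the order is Zr4+ < Y3+ < Sr2+ < Rb+ < Se2-; the 2nd-largest ion is Rb+.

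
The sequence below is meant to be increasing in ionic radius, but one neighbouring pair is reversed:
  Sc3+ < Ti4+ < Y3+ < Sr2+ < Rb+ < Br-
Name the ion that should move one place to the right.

Compare adjacent ions: Ti4+ and Sc3+ share 18 electrons; the higher nuclear charge on Ti (Z=22) contracts it more, so Ti4+ < Sc3+ — yet in this increasing list Sc3+ sits before Ti4+. Nothing else is reversed, so Sc3+ should move one place to the right.

Sc3+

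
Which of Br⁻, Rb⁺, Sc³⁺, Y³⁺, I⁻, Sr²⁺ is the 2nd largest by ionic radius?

Tabulating Z and e⁻: Sc³⁺ has 18 e⁻ (Z=21), Y³⁺ has 36 e⁻ (Z=39), Sr²⁺ has 36 e⁻ (Z=38), Rb⁺ has 36 e⁻ (Z=37), Br⁻ has 36 e⁻ (Z=35), I⁻ has 54 e⁻ (Z=53). Sc³⁺ < Y³⁺ (same group, 1 shell fewer); Y³⁺ < Sr²⁺ (isoelectronic, higher Z=39 is smaller); Sr²⁺ < Rb⁺ (isoelectronic, higher Z=38 is smaller); Rb⁺ < Br⁻ (both 36 e⁻, Z=37>35); Br⁻ < I⁻ (same group, period 4 vs 5).
That gives Sc³⁺ < Y³⁺ < Sr²⁺ < Rb⁺ < Br⁻ < I⁻. From the largest end, number 2 is Br⁻.

Br⁻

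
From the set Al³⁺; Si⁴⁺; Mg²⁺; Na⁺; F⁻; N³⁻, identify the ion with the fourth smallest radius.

Each ion has 10 electrons. The ranking follows nuclear charge in reverse — greater Z gives a smaller radius. Si⁴⁺ (Z=14), Al³⁺ (Z=13), Mg²⁺ (Z=12), Na⁺ (Z=11), F⁻ (Z=9), N³⁻ (Z=7).
Ordering: Si⁴⁺ < Al³⁺ < Mg²⁺ < Na⁺ < F⁻ < N³⁻. The fourth smallest is Na⁺.

Na⁺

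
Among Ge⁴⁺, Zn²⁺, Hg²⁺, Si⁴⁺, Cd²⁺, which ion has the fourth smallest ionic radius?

Cd²⁺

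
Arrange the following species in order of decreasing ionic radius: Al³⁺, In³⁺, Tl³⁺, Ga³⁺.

Tl³⁺ > In³⁺ > Ga³⁺ > Al³⁺

All are in the same group with charge +3. Radius grows down the group as n (the outermost shell) increases.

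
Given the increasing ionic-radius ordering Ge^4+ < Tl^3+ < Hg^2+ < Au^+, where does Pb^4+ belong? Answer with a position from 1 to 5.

2

Ge^4+ (Z=32, 28 e⁻), Pb^4+ (Z=82, 78 e⁻), Tl^3+ (Z=81, 78 e⁻), Hg^2+ (Z=80, 78 e⁻), Au^+ (Z=79, 78 e⁻). Ge^4+ < Pb^4+ (same group, 2 shells fewer); Pb^4+ < Tl^3+ (isoelectronic, higher Z=82 is smaller); Tl^3+ < Hg^2+ (both 78 e⁻, Z=81>80); Hg^2+ < Au^+ (both 78 e⁻, Z=80>79).
Merged order: Ge^4+ < Pb^4+ < Tl^3+ < Hg^2+ < Au^+ — Pb^4+ is number 2.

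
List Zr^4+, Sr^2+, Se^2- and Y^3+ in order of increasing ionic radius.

All of these have 36 electrons (isoelectronic). With the same electron cloud, the ion with the most protons pulls it in tightest. Nuclear charges: Zr^4+ (Z=40), Y^3+ (Z=39), Sr^2+ (Z=38), Se^2- (Z=34). Highest Z is smallest.

Zr^4+ < Y^3+ < Sr^2+ < Se^2-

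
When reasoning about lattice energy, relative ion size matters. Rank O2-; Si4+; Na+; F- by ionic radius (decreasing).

O2- > F- > Na+ > Si4+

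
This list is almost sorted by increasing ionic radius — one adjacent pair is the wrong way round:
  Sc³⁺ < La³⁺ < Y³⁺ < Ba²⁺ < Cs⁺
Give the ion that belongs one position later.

La³⁺

The pair La³⁺, Y³⁺ is the wrong way round — both in group 3 with the same charge; Y³⁺ (period 5) has the smaller radius. All other adjacent pairs agree with periodic trends, so La³⁺ is the misplaced ion.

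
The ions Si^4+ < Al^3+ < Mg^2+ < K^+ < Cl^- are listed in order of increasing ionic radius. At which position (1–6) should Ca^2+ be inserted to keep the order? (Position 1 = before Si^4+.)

4

Tabulating Z and e⁻: Si^4+ (Z=14, 10 e⁻), Al^3+ (Z=13, 10 e⁻), Mg^2+ (Z=12, 10 e⁻), Ca^2+ (Z=20, 18 e⁻), K^+ (Z=19, 18 e⁻), Cl^- (Z=17, 18 e⁻). Si^4+ < Al^3+ (isoelectronic, higher Z=14 is smaller); Al^3+ < Mg^2+ (isoelectronic, higher Z=13 is smaller); Mg^2+ < Ca^2+ (same group, period 3 vs 4); Ca^2+ < K^+ (both 18 e⁻, Z=20>19); K^+ < Cl^- (both 18 e⁻, Z=19>17).
Merged order: Si^4+ < Al^3+ < Mg^2+ < Ca^2+ < K^+ < Cl^- — Ca^2+ is number 4.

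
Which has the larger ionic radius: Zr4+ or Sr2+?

All of these have 36 electrons (isoelectronic). With the same electron cloud, the ion with the most protons pulls it in tightest. Nuclear charges: Zr4+ (Z=40), Sr2+ (Z=38). Highest Z is smallest.

Sr2+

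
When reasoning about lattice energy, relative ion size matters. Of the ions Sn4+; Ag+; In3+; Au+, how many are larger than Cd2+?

Work out protons and electrons: Sn4+ (Z=50, 46 e⁻), In3+ (Z=49, 46 e⁻), Cd2+ (Z=48, 46 e⁻), Ag+ (Z=47, 46 e⁻), Au+ (Z=79, 78 e⁻). Sn4+ < In3+ (isoelectronic, higher Z=50 is smaller); In3+ < Cd2+ (both 46 e⁻, Z=49>48); Cd2+ < Ag+ (both 46 e⁻, Z=48>47); Ag+ < Au+ (same group, period 5 vs 6).
Relative to Cd2+, the ions that are larger are Ag+, Au+. So 2 are larger.

2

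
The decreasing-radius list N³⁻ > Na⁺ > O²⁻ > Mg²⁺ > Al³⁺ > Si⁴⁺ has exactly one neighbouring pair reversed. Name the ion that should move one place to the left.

Compare adjacent ions: Na⁺ and O²⁻ share 10 electrons; the higher nuclear charge on Na (Z=11) contracts it more, so Na⁺ < O²⁻ — yet in this decreasing list Na⁺ sits before O²⁻. Nothing else is reversed, so O²⁻ should move one place to the left.

O²⁻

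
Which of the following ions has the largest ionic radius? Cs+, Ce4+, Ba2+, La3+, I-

I-

Isoelectronic series (54 e⁻ each). Size is set by nuclear charge: more protons means a smaller ion. Ce4+ (Z=58), La3+ (Z=57), Ba2+ (Z=56), Cs+ (Z=55), I- (Z=53).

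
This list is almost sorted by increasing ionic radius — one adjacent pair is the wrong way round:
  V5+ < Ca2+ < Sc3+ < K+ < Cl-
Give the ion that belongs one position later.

Scanning neighbour by neighbour, only Ca2+/Sc3+ violates a trend: they are isoelectronic (18 e⁻) and Sc has more protons than Ca (21 vs 20), making Sc3+ smaller. That makes Ca2+ the one sitting a position early relative to where it belongs.

Ca2+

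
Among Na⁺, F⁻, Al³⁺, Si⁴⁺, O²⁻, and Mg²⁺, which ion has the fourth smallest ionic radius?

Each ion has 10 electrons. The ranking follows nuclear charge in reverse — greater Z gives a smaller radius. Si⁴⁺ (Z=14), Al³⁺ (Z=13), Mg²⁺ (Z=12), Na⁺ (Z=11), F⁻ (Z=9), O²⁻ (Z=8).
So the order is Si⁴⁺ < Al³⁺ < Mg²⁺ < Na⁺ < F⁻ < O²⁻; the 4th-smallest ion is Na⁺.

Na⁺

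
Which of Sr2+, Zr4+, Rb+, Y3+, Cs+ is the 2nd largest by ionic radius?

Rb+

Tabulating Z and e⁻: Zr4+ (Z=40, 36 e⁻), Y3+ (Z=39, 36 e⁻), Sr2+ (Z=38, 36 e⁻), Rb+ (Z=37, 36 e⁻), Cs+ (Z=55, 54 e⁻). Zr4+ < Y3+ (isoelectronic, higher Z=40 is smaller); Y3+ < Sr2+ (isoelectronic, higher Z=39 is smaller); Sr2+ < Rb+ (both 36 e⁻, Z=38>37); Rb+ < Cs+ (same group, period 5 vs 6).
Ordering: Zr4+ < Y3+ < Sr2+ < Rb+ < Cs+. The 2nd largest is Rb+.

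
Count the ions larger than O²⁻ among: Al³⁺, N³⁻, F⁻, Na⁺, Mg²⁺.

All of these have 10 electrons (isoelectronic). With the same electron cloud, the ion with the most protons pulls it in tightest. Nuclear charges: Al³⁺ (Z=13), Mg²⁺ (Z=12), Na⁺ (Z=11), F⁻ (Z=9), O²⁻ (Z=8), N³⁻ (Z=7). Highest Z is smallest.
Placing each against O²⁻: smaller — Al³⁺, Mg²⁺, Na⁺, F⁻; larger — N³⁻. Count: 1.

1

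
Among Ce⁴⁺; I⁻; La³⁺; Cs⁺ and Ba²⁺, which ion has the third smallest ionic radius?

Ba²⁺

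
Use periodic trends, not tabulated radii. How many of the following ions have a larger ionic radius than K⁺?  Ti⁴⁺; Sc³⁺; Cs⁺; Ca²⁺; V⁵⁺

1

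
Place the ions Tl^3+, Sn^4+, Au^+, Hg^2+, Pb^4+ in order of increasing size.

Sn^4+ < Pb^4+ < Tl^3+ < Hg^2+ < Au^+

Tabulating Z and e⁻: Sn^4+: 46 e⁻, Z=50, Pb^4+: 78 e⁻, Z=82, Tl^3+: 78 e⁻, Z=81, Hg^2+: 78 e⁻, Z=80, Au^+: 78 e⁻, Z=79. Sn^4+ < Pb^4+ (same group, 1 shell fewer); Pb^4+ < Tl^3+ (isoelectronic, higher Z=82 is smaller); Tl^3+ < Hg^2+ (both 78 e⁻, Z=81>80); Hg^2+ < Au^+ (isoelectronic, higher Z=80 is smaller).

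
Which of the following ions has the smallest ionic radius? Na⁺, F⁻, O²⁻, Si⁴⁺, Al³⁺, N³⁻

Si⁴⁺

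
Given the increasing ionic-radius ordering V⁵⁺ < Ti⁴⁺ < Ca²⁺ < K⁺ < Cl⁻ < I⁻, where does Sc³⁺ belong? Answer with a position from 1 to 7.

Tabulating Z and e⁻: V⁵⁺: 18 e⁻, Z=23, Ti⁴⁺: 18 e⁻, Z=22, Sc³⁺: 18 e⁻, Z=21, Ca²⁺: 18 e⁻, Z=20, K⁺: 18 e⁻, Z=19, Cl⁻: 18 e⁻, Z=17, I⁻: 54 e⁻, Z=53. V⁵⁺ < Ti⁴⁺ (both 18 e⁻, Z=23>22); Ti⁴⁺ < Sc³⁺ (both 18 e⁻, Z=22>21); Sc³⁺ < Ca²⁺ (isoelectronic, higher Z=21 is smaller); Ca²⁺ < K⁺ (isoelectronic, higher Z=20 is smaller); K⁺ < Cl⁻ (both 18 e⁻, Z=19>17); Cl⁻ < I⁻ (same group, 2 shells fewer).
The complete sequence is V⁵⁺ < Ti⁴⁺ < Sc³⁺ < Ca²⁺ < K⁺ < Cl⁻ < I⁻. Sc³⁺ sits at position 3.

3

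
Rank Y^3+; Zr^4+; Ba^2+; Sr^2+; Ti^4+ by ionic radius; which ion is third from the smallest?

Y^3+

Work out protons and electrons: Ti^4+ (Z=22, 18 e⁻), Zr^4+ (Z=40, 36 e⁻), Y^3+ (Z=39, 36 e⁻), Sr^2+ (Z=38, 36 e⁻), Ba^2+ (Z=56, 54 e⁻). Ti^4+ < Zr^4+ (same group, 1 shell fewer); Zr^4+ < Y^3+ (both 36 e⁻, Z=40>39); Y^3+ < Sr^2+ (isoelectronic, higher Z=39 is smaller); Sr^2+ < Ba^2+ (same group, period 5 vs 6).
So the order is Ti^4+ < Zr^4+ < Y^3+ < Sr^2+ < Ba^2+; the 3rd-smallest ion is Y^3+.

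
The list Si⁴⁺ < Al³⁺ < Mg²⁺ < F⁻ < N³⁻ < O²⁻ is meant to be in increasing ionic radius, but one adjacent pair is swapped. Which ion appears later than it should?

Check each adjacent pair. N³⁻ and O²⁻ are reversed: both have 10 electrons but Z(O)=8 > Z(N)=7, so O²⁻ should be the smaller of the two. No other neighbouring pair contradicts the periodic trends, so O²⁻ is the ion listed too late.

O²⁻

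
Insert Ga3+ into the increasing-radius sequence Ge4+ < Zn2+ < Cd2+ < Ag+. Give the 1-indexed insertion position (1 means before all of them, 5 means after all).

2

First list Z and electron count for each: Ge4+ (Z=32, 28 e⁻), Ga3+ (Z=31, 28 e⁻), Zn2+ (Z=30, 28 e⁻), Cd2+ (Z=48, 46 e⁻), Ag+ (Z=47, 46 e⁻). Ge4+ < Ga3+ (isoelectronic, higher Z=32 is smaller); Ga3+ < Zn2+ (both 28 e⁻, Z=31>30); Zn2+ < Cd2+ (same group, 1 shell fewer); Cd2+ < Ag+ (isoelectronic, higher Z=48 is smaller).
Putting Ga3+ in gives Ge4+ < Ga3+ < Zn2+ < Cd2+ < Ag+; it lands at slot 2.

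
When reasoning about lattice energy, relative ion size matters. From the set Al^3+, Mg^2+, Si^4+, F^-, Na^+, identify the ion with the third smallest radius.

Each ion has 10 electrons. The ranking follows nuclear charge in reverse — greater Z gives a smaller radius. Si^4+ (Z=14), Al^3+ (Z=13), Mg^2+ (Z=12), Na^+ (Z=11), F^- (Z=9).
So the order is Si^4+ < Al^3+ < Mg^2+ < Na^+ < F^-; the 3rd-smallest ion is Mg^2+.

Mg^2+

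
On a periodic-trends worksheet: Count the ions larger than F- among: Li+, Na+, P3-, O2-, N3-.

3

Electron counts and nuclear charges: Li+ has 2 e⁻ (Z=3), Na+ has 10 e⁻ (Z=11), F- has 10 e⁻ (Z=9), O2- has 10 e⁻ (Z=8), N3- has 10 e⁻ (Z=7), P3- has 18 e⁻ (Z=15). Li+ < Na+ (same group, period 2 vs 3); Na+ < F- (isoelectronic, higher Z=11 is smaller); F- < O2- (isoelectronic, higher Z=9 is smaller); O2- < N3- (isoelectronic, higher Z=8 is smaller); N3- < P3- (same group, 1 shell fewer).
Placing each against F-: smaller — Li+, Na+; larger — O2-, N3-, P3-. So 3 are larger.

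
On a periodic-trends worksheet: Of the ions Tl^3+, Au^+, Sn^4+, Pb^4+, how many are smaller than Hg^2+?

3

Tabulating Z and e⁻: Sn^4+ (Z=50, 46 e⁻), Pb^4+ (Z=82, 78 e⁻), Tl^3+ (Z=81, 78 e⁻), Hg^2+ (Z=80, 78 e⁻), Au^+ (Z=79, 78 e⁻). Sn^4+ < Pb^4+ (same group, period 5 vs 6); Pb^4+ < Tl^3+ (both 78 e⁻, Z=82>81); Tl^3+ < Hg^2+ (isoelectronic, higher Z=81 is smaller); Hg^2+ < Au^+ (isoelectronic, higher Z=80 is smaller).
Ordering all of them (including Hg^2+) by radius gives Sn^4+ < Pb^4+ < Tl^3+ < Hg^2+ < Au^+. Count: 3.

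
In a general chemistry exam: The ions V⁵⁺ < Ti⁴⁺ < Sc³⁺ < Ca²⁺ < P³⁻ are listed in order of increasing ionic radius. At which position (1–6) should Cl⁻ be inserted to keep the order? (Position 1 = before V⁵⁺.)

Each ion has 18 electrons. The ranking follows nuclear charge in reverse — greater Z gives a smaller radius. V⁵⁺ (Z=23), Ti⁴⁺ (Z=22), Sc³⁺ (Z=21), Ca²⁺ (Z=20), Cl⁻ (Z=17), P³⁻ (Z=15).
Merged order: V⁵⁺ < Ti⁴⁺ < Sc³⁺ < Ca²⁺ < Cl⁻ < P³⁻ — Cl⁻ is number 5.

5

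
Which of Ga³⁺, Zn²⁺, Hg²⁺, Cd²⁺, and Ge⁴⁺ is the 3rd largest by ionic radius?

Electron counts and nuclear charges: Ge⁴⁺ has 28 e⁻ (Z=32), Ga³⁺ has 28 e⁻ (Z=31), Zn²⁺ has 28 e⁻ (Z=30), Cd²⁺ has 46 e⁻ (Z=48), Hg²⁺ has 78 e⁻ (Z=80). Ge⁴⁺ < Ga³⁺ (both 28 e⁻, Z=32>31); Ga³⁺ < Zn²⁺ (isoelectronic, higher Z=31 is smaller); Zn²⁺ < Cd²⁺ (same group, 1 shell fewer); Cd²⁺ < Hg²⁺ (same group, period 5 vs 6).
So the order is Ge⁴⁺ < Ga³⁺ < Zn²⁺ < Cd²⁺ < Hg²⁺; the 3rd-largest ion is Zn²⁺.

Zn²⁺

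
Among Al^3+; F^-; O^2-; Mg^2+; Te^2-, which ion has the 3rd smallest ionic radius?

First list Z and electron count for each: Al^3+ (Z=13, 10 e⁻), Mg^2+ (Z=12, 10 e⁻), F^- (Z=9, 10 e⁻), O^2- (Z=8, 10 e⁻), Te^2- (Z=52, 54 e⁻). Al^3+ < Mg^2+ (isoelectronic, higher Z=13 is smaller); Mg^2+ < F^- (both 10 e⁻, Z=12>9); F^- < O^2- (both 10 e⁻, Z=9>8); O^2- < Te^2- (same group, period 2 vs 5).
Full ascending order: Al^3+ < Mg^2+ < F^- < O^2- < Te^2-. Counting from the smallest, position 3 is F^-.

F^-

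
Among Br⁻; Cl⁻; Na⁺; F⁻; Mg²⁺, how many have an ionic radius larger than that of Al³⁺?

5

First list Z and electron count for each: Al³⁺ has 10 e⁻ (Z=13), Mg²⁺ has 10 e⁻ (Z=12), Na⁺ has 10 e⁻ (Z=11), F⁻ has 10 e⁻ (Z=9), Cl⁻ has 18 e⁻ (Z=17), Br⁻ has 36 e⁻ (Z=35). Al³⁺ < Mg²⁺ (both 10 e⁻, Z=13>12); Mg²⁺ < Na⁺ (both 10 e⁻, Z=12>11); Na⁺ < F⁻ (isoelectronic, higher Z=11 is smaller); F⁻ < Cl⁻ (same group, period 2 vs 3); Cl⁻ < Br⁻ (same group, period 3 vs 4).
Overall: Al³⁺ < Mg²⁺ < Na⁺ < F⁻ < Cl⁻ < Br⁻. Al³⁺ has 0 below it and 5 above. Count: 5.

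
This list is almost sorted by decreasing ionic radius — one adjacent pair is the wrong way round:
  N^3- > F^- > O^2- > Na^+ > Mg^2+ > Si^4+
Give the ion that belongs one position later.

F^-

Check each adjacent pair. F^- and O^2- are reversed: F^- and O^2- share 10 electrons; the higher nuclear charge on F (Z=9) contracts it more, so F^- < O^2-. No other neighbouring pair contradicts the periodic trends, so F^- is the ion listed too early.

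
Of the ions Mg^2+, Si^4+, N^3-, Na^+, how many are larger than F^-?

Isoelectronic series (10 e⁻ each). Size is set by nuclear charge: more protons means a smaller ion. Si^4+ (Z=14), Mg^2+ (Z=12), Na^+ (Z=11), F^- (Z=9), N^3- (Z=7).
Ordering all of them (including F^-) by radius gives Si^4+ < Mg^2+ < Na^+ < F^- < N^3-. So 1 is larger.

1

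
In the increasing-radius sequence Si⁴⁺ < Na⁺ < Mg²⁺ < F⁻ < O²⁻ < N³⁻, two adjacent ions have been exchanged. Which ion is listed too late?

Check each adjacent pair. Na⁺ and Mg²⁺ are reversed: Mg²⁺ and Na⁺ share 10 electrons; the higher nuclear charge on Mg (Z=12) contracts it more, so Mg²⁺ < Na⁺. No other neighbouring pair contradicts the periodic trends, so Mg²⁺ is the ion listed too late.

Mg²⁺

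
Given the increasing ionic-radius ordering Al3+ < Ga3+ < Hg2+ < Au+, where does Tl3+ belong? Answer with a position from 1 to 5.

Work out protons and electrons: Al3+ (Z=13, 10 e⁻), Ga3+ (Z=31, 28 e⁻), Tl3+ (Z=81, 78 e⁻), Hg2+ (Z=80, 78 e⁻), Au+ (Z=79, 78 e⁻). Al3+ < Ga3+ (same group, period 3 vs 4); Ga3+ < Tl3+ (same group, 2 shells fewer); Tl3+ < Hg2+ (both 78 e⁻, Z=81>80); Hg2+ < Au+ (isoelectronic, higher Z=80 is smaller).
The complete sequence is Al3+ < Ga3+ < Tl3+ < Hg2+ < Au+. Tl3+ sits at position 3.

3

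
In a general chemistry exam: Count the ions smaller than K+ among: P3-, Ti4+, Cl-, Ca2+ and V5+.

3

Isoelectronic series (18 e⁻ each). Size is set by nuclear charge: more protons means a smaller ion. V5+ (Z=23), Ti4+ (Z=22), Ca2+ (Z=20), K+ (Z=19), Cl- (Z=17), P3- (Z=15).
Overall: V5+ < Ti4+ < Ca2+ < K+ < Cl- < P3-. K+ has 3 below it and 2 above. Count: 3.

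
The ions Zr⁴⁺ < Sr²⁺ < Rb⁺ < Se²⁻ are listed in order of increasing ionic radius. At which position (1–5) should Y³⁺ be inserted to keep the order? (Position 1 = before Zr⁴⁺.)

2

Each ion has 36 electrons. The ranking follows nuclear charge in reverse — greater Z gives a smaller radius. Zr⁴⁺ (Z=40), Y³⁺ (Z=39), Sr²⁺ (Z=38), Rb⁺ (Z=37), Se²⁻ (Z=34).
Merged order: Zr⁴⁺ < Y³⁺ < Sr²⁺ < Rb⁺ < Se²⁻ — Y³⁺ is number 2.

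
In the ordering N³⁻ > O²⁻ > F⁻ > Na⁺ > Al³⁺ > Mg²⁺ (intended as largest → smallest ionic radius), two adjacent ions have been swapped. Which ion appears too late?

Compare adjacent ions: Al³⁺ and Mg²⁺ share 10 electrons; the higher nuclear charge on Al (Z=13) contracts it more, so Al³⁺ < Mg²⁺ — yet in this decreasing list Al³⁺ sits before Mg²⁺. Nothing else is reversed, so Mg²⁺ should move one place to the left.

Mg²⁺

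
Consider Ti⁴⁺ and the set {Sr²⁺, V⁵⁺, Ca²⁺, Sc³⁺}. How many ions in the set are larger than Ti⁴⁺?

3

Work out protons and electrons: V⁵⁺: 18 e⁻, Z=23, Ti⁴⁺: 18 e⁻, Z=22, Sc³⁺: 18 e⁻, Z=21, Ca²⁺: 18 e⁻, Z=20, Sr²⁺: 36 e⁻, Z=38. V⁵⁺ < Ti⁴⁺ (both 18 e⁻, Z=23>22); Ti⁴⁺ < Sc³⁺ (both 18 e⁻, Z=22>21); Sc³⁺ < Ca²⁺ (both 18 e⁻, Z=21>20); Ca²⁺ < Sr²⁺ (same group, period 4 vs 5).
Relative to Ti⁴⁺, the ions that are larger are Sc³⁺, Ca²⁺, Sr²⁺. That's 3.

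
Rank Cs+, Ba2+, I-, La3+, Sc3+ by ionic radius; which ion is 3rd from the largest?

Ba2+

First list Z and electron count for each: Sc3+: 18 e⁻, Z=21, La3+: 54 e⁻, Z=57, Ba2+: 54 e⁻, Z=56, Cs+: 54 e⁻, Z=55, I-: 54 e⁻, Z=53. Sc3+ < La3+ (same group, 2 shells fewer); La3+ < Ba2+ (isoelectronic, higher Z=57 is smaller); Ba2+ < Cs+ (isoelectronic, higher Z=56 is smaller); Cs+ < I- (both 54 e⁻, Z=55>53).
Full ascending order: Sc3+ < La3+ < Ba2+ < Cs+ < I-. Counting from the largest, position 3 is Ba2+.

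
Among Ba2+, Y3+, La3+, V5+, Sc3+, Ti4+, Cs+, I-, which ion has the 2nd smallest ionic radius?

Tabulating Z and e⁻: V5+: 18 e⁻, Z=23, Ti4+: 18 e⁻, Z=22, Sc3+: 18 e⁻, Z=21, Y3+: 36 e⁻, Z=39, La3+: 54 e⁻, Z=57, Ba2+: 54 e⁻, Z=56, Cs+: 54 e⁻, Z=55, I-: 54 e⁻, Z=53. V5+ < Ti4+ (both 18 e⁻, Z=23>22); Ti4+ < Sc3+ (both 18 e⁻, Z=22>21); Sc3+ < Y3+ (same group, 1 shell fewer); Y3+ < La3+ (same group, period 5 vs 6); La3+ < Ba2+ (isoelectronic, higher Z=57 is smaller); Ba2+ < Cs+ (both 54 e⁻, Z=56>55); Cs+ < I- (isoelectronic, higher Z=55 is smaller).
Full ascending order: V5+ < Ti4+ < Sc3+ < Y3+ < La3+ < Ba2+ < Cs+ < I-. Counting from the smallest, position 2 is Ti4+.

Ti4+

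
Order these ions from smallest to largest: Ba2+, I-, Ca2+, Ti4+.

Work out protons and electrons: Ti4+ has 18 e⁻ (Z=22), Ca2+ has 18 e⁻ (Z=20), Ba2+ has 54 e⁻ (Z=56), I- has 54 e⁻ (Z=53). Ti4+ < Ca2+ (both 18 e⁻, Z=22>20); Ca2+ < Ba2+ (same group, 2 shells fewer); Ba2+ < I- (both 54 e⁻, Z=56>53).

Ti4+ < Ca2+ < Ba2+ < I-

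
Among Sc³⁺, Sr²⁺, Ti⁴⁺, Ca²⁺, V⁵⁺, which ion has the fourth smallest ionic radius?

Ca²⁺

First list Z and electron count for each: V⁵⁺ (Z=23, 18 e⁻), Ti⁴⁺ (Z=22, 18 e⁻), Sc³⁺ (Z=21, 18 e⁻), Ca²⁺ (Z=20, 18 e⁻), Sr²⁺ (Z=38, 36 e⁻). V⁵⁺ < Ti⁴⁺ (isoelectronic, higher Z=23 is smaller); Ti⁴⁺ < Sc³⁺ (both 18 e⁻, Z=22>21); Sc³⁺ < Ca²⁺ (both 18 e⁻, Z=21>20); Ca²⁺ < Sr²⁺ (same group, 1 shell fewer).
That gives V⁵⁺ < Ti⁴⁺ < Sc³⁺ < Ca²⁺ < Sr²⁺. From the smallest end, number 4 is Ca²⁺.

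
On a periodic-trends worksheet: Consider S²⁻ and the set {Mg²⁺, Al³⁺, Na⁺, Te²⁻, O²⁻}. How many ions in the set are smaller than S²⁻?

4

First list Z and electron count for each: Al³⁺ has 10 e⁻ (Z=13), Mg²⁺ has 10 e⁻ (Z=12), Na⁺ has 10 e⁻ (Z=11), O²⁻ has 10 e⁻ (Z=8), S²⁻ has 18 e⁻ (Z=16), Te²⁻ has 54 e⁻ (Z=52). Al³⁺ < Mg²⁺ (both 10 e⁻, Z=13>12); Mg²⁺ < Na⁺ (both 10 e⁻, Z=12>11); Na⁺ < O²⁻ (isoelectronic, higher Z=11 is smaller); O²⁻ < S²⁻ (same group, period 2 vs 3); S²⁻ < Te²⁻ (same group, period 3 vs 5).
Relative to S²⁻, the ions that are smaller are Al³⁺, Mg²⁺, Na⁺, O²⁻. Count: 4.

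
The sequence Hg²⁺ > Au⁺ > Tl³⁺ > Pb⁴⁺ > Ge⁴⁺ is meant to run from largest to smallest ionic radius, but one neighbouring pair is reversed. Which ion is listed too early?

Hg²⁺

Check each adjacent pair. Hg²⁺ and Au⁺ are reversed: Hg²⁺ and Au⁺ share 78 electrons; the higher nuclear charge on Hg (Z=80) contracts it more, so Hg²⁺ < Au⁺. No other neighbouring pair contradicts the periodic trends, so Hg²⁺ is the ion listed too early.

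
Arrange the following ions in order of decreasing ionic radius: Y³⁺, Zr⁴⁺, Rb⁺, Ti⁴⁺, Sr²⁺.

Electron counts and nuclear charges: Ti⁴⁺ has 18 e⁻ (Z=22), Zr⁴⁺ has 36 e⁻ (Z=40), Y³⁺ has 36 e⁻ (Z=39), Sr²⁺ has 36 e⁻ (Z=38), Rb⁺ has 36 e⁻ (Z=37). Ti⁴⁺ < Zr⁴⁺ (same group, 1 shell fewer); Zr⁴⁺ < Y³⁺ (both 36 e⁻, Z=40>39); Y³⁺ < Sr²⁺ (isoelectronic, higher Z=39 is smaller); Sr²⁺ < Rb⁺ (isoelectronic, higher Z=38 is smaller).

Rb⁺ > Sr²⁺ > Y³⁺ > Zr⁴⁺ > Ti⁴⁺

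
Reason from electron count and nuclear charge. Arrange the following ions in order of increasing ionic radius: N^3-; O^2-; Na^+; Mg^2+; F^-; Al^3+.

Each ion has 10 electrons. The ranking follows nuclear charge in reverse — greater Z gives a smaller radius. Al^3+ (Z=13), Mg^2+ (Z=12), Na^+ (Z=11), F^- (Z=9), O^2- (Z=8), N^3- (Z=7).

Al^3+ < Mg^2+ < Na^+ < F^- < O^2- < N^3-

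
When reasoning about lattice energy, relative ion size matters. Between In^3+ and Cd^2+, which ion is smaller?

All of these have 46 electrons (isoelectronic). With the same electron cloud, the ion with the most protons pulls it in tightest. Nuclear charges: In^3+ (Z=49), Cd^2+ (Z=48). Highest Z is smallest.

In^3+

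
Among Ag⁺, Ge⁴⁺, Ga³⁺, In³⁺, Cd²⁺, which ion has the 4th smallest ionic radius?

Cd²⁺

First list Z and electron count for each: Ge⁴⁺ (Z=32, 28 e⁻), Ga³⁺ (Z=31, 28 e⁻), In³⁺ (Z=49, 46 e⁻), Cd²⁺ (Z=48, 46 e⁻), Ag⁺ (Z=47, 46 e⁻). Ge⁴⁺ < Ga³⁺ (isoelectronic, higher Z=32 is smaller); Ga³⁺ < In³⁺ (same group, 1 shell fewer); In³⁺ < Cd²⁺ (both 46 e⁻, Z=49>48); Cd²⁺ < Ag⁺ (both 46 e⁻, Z=48>47).
Ordering: Ge⁴⁺ < Ga³⁺ < In³⁺ < Cd²⁺ < Ag⁺. The 4th smallest is Cd²⁺.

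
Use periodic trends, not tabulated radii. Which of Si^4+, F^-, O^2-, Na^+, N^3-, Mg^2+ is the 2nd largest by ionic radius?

Each ion has 10 electrons. The ranking follows nuclear charge in reverse — greater Z gives a smaller radius. Si^4+ (Z=14), Mg^2+ (Z=12), Na^+ (Z=11), F^- (Z=9), O^2- (Z=8), N^3- (Z=7).
Full ascending order: Si^4+ < Mg^2+ < Na^+ < F^- < O^2- < N^3-. Counting from the largest, position 2 is O^2-.

O^2-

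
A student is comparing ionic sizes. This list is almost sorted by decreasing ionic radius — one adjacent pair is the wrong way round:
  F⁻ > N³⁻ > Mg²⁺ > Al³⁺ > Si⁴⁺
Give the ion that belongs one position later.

Compare adjacent ions: F⁻ and N³⁻ share 10 electrons; the higher nuclear charge on F (Z=9) contracts it more, so F⁻ < N³⁻ — yet in this decreasing list F⁻ sits before N³⁻. Nothing else is reversed, so F⁻ should move one place to the right.

F⁻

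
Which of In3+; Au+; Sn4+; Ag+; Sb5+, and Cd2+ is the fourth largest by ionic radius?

Tabulating Z and e⁻: Sb5+: 46 e⁻, Z=51, Sn4+: 46 e⁻, Z=50, In3+: 46 e⁻, Z=49, Cd2+: 46 e⁻, Z=48, Ag+: 46 e⁻, Z=47, Au+: 78 e⁻, Z=79. Sb5+ < Sn4+ (isoelectronic, higher Z=51 is smaller); Sn4+ < In3+ (isoelectronic, higher Z=50 is smaller); In3+ < Cd2+ (both 46 e⁻, Z=49>48); Cd2+ < Ag+ (isoelectronic, higher Z=48 is smaller); Ag+ < Au+ (same group, period 5 vs 6).
Ordering: Sb5+ < Sn4+ < In3+ < Cd2+ < Ag+ < Au+. The fourth largest is In3+.

In3+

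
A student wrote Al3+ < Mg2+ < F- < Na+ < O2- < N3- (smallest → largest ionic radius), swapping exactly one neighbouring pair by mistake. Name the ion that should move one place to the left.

Compare adjacent ions: they are isoelectronic (10 e⁻) and Na has more protons than F (11 vs 9), making Na+ smaller — yet in this increasing list F- sits before Na+. Nothing else is reversed, so Na+ should move one place to the left.

Na+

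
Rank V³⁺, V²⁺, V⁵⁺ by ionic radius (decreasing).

Same element, different charge: the more highly charged cation has fewer electrons and a greater effective nuclear charge per electron, making V⁵⁺ the smallest.

V²⁺ > V³⁺ > V⁵⁺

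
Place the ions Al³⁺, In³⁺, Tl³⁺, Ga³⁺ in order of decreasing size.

Tl³⁺ > In³⁺ > Ga³⁺ > Al³⁺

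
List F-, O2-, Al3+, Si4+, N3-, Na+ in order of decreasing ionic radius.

N3- > O2- > F- > Na+ > Al3+ > Si4+

These species are isoelectronic with 10 electrons. The only difference is the number of protons: Si4+ (Z=14), Al3+ (Z=13), Na+ (Z=11), F- (Z=9), O2- (Z=8), N3- (Z=7). The strongest nuclear pull (Si4+) gives the smallest ion.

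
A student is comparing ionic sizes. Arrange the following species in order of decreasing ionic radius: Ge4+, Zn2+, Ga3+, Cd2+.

Cd2+ > Zn2+ > Ga3+ > Ge4+

First list Z and electron count for each: Ge4+: 28 e⁻, Z=32, Ga3+: 28 e⁻, Z=31, Zn2+: 28 e⁻, Z=30, Cd2+: 46 e⁻, Z=48. Ge4+ < Ga3+ (isoelectronic, higher Z=32 is smaller); Ga3+ < Zn2+ (both 28 e⁻, Z=31>30); Zn2+ < Cd2+ (same group, 1 shell fewer).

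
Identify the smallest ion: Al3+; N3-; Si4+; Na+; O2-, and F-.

Si4+

Each ion has 10 electrons. The ranking follows nuclear charge in reverse — greater Z gives a smaller radius. Si4+ (Z=14), Al3+ (Z=13), Na+ (Z=11), F- (Z=9), O2- (Z=8), N3- (Z=7).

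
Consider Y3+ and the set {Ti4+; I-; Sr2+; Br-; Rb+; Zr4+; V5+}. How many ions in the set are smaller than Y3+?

3

First list Z and electron count for each: V5+ (Z=23, 18 e⁻), Ti4+ (Z=22, 18 e⁻), Zr4+ (Z=40, 36 e⁻), Y3+ (Z=39, 36 e⁻), Sr2+ (Z=38, 36 e⁻), Rb+ (Z=37, 36 e⁻), Br- (Z=35, 36 e⁻), I- (Z=53, 54 e⁻). V5+ < Ti4+ (isoelectronic, higher Z=23 is smaller); Ti4+ < Zr4+ (same group, period 4 vs 5); Zr4+ < Y3+ (both 36 e⁻, Z=40>39); Y3+ < Sr2+ (both 36 e⁻, Z=39>38); Sr2+ < Rb+ (isoelectronic, higher Z=38 is smaller); Rb+ < Br- (both 36 e⁻, Z=37>35); Br- < I- (same group, period 4 vs 5).
Placing each against Y3+: smaller — V5+, Ti4+, Zr4+; larger — Sr2+, Rb+, Br-, I-. Count: 3.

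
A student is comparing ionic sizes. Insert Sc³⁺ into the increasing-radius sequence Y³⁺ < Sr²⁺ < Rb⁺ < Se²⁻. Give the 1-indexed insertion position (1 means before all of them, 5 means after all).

Sc³⁺: 18 e⁻, Z=21, Y³⁺: 36 e⁻, Z=39, Sr²⁺: 36 e⁻, Z=38, Rb⁺: 36 e⁻, Z=37, Se²⁻: 36 e⁻, Z=34. Sc³⁺ < Y³⁺ (same group, period 4 vs 5); Y³⁺ < Sr²⁺ (both 36 e⁻, Z=39>38); Sr²⁺ < Rb⁺ (both 36 e⁻, Z=38>37); Rb⁺ < Se²⁻ (isoelectronic, higher Z=37 is smaller).
Putting Sc³⁺ in gives Sc³⁺ < Y³⁺ < Sr²⁺ < Rb⁺ < Se²⁻; it lands at slot 1.

1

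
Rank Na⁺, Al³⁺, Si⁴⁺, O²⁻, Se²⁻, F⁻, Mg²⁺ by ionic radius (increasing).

Work out protons and electrons: Si⁴⁺: 10 e⁻, Z=14, Al³⁺: 10 e⁻, Z=13, Mg²⁺: 10 e⁻, Z=12, Na⁺: 10 e⁻, Z=11, F⁻: 10 e⁻, Z=9, O²⁻: 10 e⁻, Z=8, Se²⁻: 36 e⁻, Z=34. Si⁴⁺ < Al³⁺ (isoelectronic, higher Z=14 is smaller); Al³⁺ < Mg²⁺ (isoelectronic, higher Z=13 is smaller); Mg²⁺ < Na⁺ (both 10 e⁻, Z=12>11); Na⁺ < F⁻ (both 10 e⁻, Z=11>9); F⁻ < O²⁻ (both 10 e⁻, Z=9>8); O²⁻ < Se²⁻ (same group, 2 shells fewer).

Si⁴⁺ < Al³⁺ < Mg²⁺ < Na⁺ < F⁻ < O²⁻ < Se²⁻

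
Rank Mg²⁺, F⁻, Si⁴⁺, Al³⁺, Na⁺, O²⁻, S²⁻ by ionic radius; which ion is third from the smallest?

Tabulating Z and e⁻: Si⁴⁺ (Z=14, 10 e⁻), Al³⁺ (Z=13, 10 e⁻), Mg²⁺ (Z=12, 10 e⁻), Na⁺ (Z=11, 10 e⁻), F⁻ (Z=9, 10 e⁻), O²⁻ (Z=8, 10 e⁻), S²⁻ (Z=16, 18 e⁻). Si⁴⁺ < Al³⁺ (both 10 e⁻, Z=14>13); Al³⁺ < Mg²⁺ (both 10 e⁻, Z=13>12); Mg²⁺ < Na⁺ (isoelectronic, higher Z=12 is smaller); Na⁺ < F⁻ (both 10 e⁻, Z=11>9); F⁻ < O²⁻ (isoelectronic, higher Z=9 is smaller); O²⁻ < S²⁻ (same group, period 2 vs 3).
Full ascending order: Si⁴⁺ < Al³⁺ < Mg²⁺ < Na⁺ < F⁻ < O²⁻ < S²⁻. Counting from the smallest, position 3 is Mg²⁺.

Mg²⁺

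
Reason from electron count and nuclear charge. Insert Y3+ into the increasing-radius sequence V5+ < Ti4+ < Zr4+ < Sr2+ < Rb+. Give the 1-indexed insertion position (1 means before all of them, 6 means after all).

4

Work out protons and electrons: V5+ has 18 e⁻ (Z=23), Ti4+ has 18 e⁻ (Z=22), Zr4+ has 36 e⁻ (Z=40), Y3+ has 36 e⁻ (Z=39), Sr2+ has 36 e⁻ (Z=38), Rb+ has 36 e⁻ (Z=37). V5+ < Ti4+ (isoelectronic, higher Z=23 is smaller); Ti4+ < Zr4+ (same group, period 4 vs 5); Zr4+ < Y3+ (isoelectronic, higher Z=40 is smaller); Y3+ < Sr2+ (both 36 e⁻, Z=39>38); Sr2+ < Rb+ (both 36 e⁻, Z=38>37).
With Y3+ included the full order is V5+ < Ti4+ < Zr4+ < Y3+ < Sr2+ < Rb+, so it takes position 4.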